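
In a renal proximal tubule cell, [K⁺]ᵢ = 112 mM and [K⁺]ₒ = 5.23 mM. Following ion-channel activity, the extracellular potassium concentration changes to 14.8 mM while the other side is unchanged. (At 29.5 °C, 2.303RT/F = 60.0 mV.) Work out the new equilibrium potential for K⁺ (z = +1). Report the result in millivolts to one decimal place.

After the shift: [K⁺]_out = 14.8, [K⁺]_in = 112 mM.
E_new = (60.0/1)·log₁₀(14.8/112) = 60.00 · (-0.8790) = -52.74 mV

-52.7 mV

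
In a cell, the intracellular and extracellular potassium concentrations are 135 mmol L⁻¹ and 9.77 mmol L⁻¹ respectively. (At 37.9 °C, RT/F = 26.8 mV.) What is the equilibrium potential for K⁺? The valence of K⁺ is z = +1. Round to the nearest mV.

-70 mV

E = (26.8/z) · ln([K⁺]_out/[K⁺]_in) with z = +1.
= (26.8/1) · ln(9.77/135) = 26.80 · ln(0.07237)
= 26.80 · (-2.6260) = -70.38 mV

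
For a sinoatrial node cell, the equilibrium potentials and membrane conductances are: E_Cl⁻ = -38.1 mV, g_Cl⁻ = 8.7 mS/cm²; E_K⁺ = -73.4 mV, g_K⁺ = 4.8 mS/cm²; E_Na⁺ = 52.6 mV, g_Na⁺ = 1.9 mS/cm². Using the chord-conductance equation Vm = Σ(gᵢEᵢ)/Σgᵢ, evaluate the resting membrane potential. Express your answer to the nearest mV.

-38 mV

Σ gᵢEᵢ = 8.7·(-38.1) + 4.8·(-73.4) + 1.9·(52.6) = -583.85
Σ gᵢ = 8.7 + 4.8 + 1.9 = 15.4
Vm = -583.85 / 15.4 = -37.91 mV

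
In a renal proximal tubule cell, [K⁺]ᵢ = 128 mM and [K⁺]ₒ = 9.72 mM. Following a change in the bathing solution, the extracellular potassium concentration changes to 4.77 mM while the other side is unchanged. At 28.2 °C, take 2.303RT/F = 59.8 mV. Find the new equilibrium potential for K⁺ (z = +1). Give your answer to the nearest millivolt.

-85 mV

After the shift: [K⁺]_out = 4.77, [K⁺]_in = 128 mM.
E_new = (59.8/1)·log₁₀(4.77/128) = 59.80 · (-1.4287) = -85.44 mV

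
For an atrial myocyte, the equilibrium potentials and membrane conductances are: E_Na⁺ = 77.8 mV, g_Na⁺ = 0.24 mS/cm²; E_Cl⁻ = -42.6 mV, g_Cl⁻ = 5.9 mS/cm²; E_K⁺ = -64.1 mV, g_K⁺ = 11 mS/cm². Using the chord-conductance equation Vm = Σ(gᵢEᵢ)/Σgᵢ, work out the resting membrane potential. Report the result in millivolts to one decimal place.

Σ gᵢEᵢ = 0.24·(77.8) + 5.9·(-42.6) + 11·(-64.1) = -937.77
Σ gᵢ = 0.24 + 5.9 + 11 = 17.14
Vm = -937.77 / 17.14 = -54.71 mV

-54.7 mV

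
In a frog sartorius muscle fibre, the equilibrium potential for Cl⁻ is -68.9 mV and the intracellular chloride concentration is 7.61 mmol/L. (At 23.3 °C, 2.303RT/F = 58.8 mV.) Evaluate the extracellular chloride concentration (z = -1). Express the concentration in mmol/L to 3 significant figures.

Nernst: E = (58.8/-1) · log₁₀([out]/[in]), so log₁₀([out]/[in]) = -68.9 × -1 / 58.8 = 1.1718.
[out]/[in] = 10^(1.1718) = 14.85.
[out] = 14.85 × 7.61 = 113 mmol/L.

113 mmol/L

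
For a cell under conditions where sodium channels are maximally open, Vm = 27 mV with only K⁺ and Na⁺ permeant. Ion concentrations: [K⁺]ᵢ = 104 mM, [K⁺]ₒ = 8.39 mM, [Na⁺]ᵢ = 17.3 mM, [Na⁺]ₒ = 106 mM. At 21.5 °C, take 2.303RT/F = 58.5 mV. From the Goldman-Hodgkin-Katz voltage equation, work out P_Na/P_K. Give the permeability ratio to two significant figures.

5.2

Let α = P_Na/P_K. GHK: Vm = 58.5·log₁₀[(Kₒ + α·Naₒ)/(Kᵢ + α·Naᵢ)].
10^(Vm/58.5) = 10^(27.0/58.5) = 2.8943
So 2.8943·(Kᵢ + α·Naᵢ) = Kₒ + α·Naₒ → α = (2.8943·104.0 − 8.39) / (106.0 − 2.8943·17.3)
α = (301 − 8.39) / (106.0 − 50.07) = 292.6/55.93 = 5.232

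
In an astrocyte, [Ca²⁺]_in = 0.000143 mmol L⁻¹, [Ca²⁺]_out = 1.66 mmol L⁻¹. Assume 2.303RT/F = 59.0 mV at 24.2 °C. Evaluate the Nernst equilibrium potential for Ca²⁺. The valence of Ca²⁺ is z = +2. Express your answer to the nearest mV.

120 mV

E = (59.0/z) · log₁₀([Ca²⁺]_out/[Ca²⁺]_in) with z = +2.
= (59.0/2) · log₁₀(1.66/0.000143) = 29.50 · log₁₀(1.161e+04)
= 29.50 · (4.0648) = 119.91 mV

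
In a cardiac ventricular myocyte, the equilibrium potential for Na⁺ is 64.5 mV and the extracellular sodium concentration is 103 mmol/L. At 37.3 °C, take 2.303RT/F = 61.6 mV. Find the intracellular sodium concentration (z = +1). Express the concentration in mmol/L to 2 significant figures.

Nernst: E = (61.6/1) · log₁₀([out]/[in]), so log₁₀([out]/[in]) = 64.5 × 1 / 61.6 = 1.0471.
[out]/[in] = 10^(1.0471) = 11.14.
[in] = 103 / 11.14 = 9.242 mmol/L.

9.2 mmol/L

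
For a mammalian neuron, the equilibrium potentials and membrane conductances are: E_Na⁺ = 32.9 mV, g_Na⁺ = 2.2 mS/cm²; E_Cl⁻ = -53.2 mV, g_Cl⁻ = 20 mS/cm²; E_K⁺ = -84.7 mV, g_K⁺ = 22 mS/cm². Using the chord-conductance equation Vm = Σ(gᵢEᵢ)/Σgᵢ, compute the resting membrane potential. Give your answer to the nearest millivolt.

-65 mV

Σ gᵢEᵢ = 2.2·(32.9) + 20·(-53.2) + 22·(-84.7) = -2855.02
Σ gᵢ = 2.2 + 20 + 22 = 44.2
Vm = -2855.02 / 44.2 = -64.59 mV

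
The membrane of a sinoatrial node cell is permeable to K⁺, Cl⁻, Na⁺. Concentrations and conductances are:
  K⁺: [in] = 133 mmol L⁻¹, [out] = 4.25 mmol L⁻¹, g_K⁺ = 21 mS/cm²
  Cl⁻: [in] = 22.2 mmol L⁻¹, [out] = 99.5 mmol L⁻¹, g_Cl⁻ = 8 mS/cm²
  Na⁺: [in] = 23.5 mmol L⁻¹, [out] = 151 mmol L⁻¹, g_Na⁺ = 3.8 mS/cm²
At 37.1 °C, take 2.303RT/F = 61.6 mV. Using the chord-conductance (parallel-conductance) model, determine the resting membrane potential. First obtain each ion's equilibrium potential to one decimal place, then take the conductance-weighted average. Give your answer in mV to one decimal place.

-63.0 mV

E_K⁺ = (61.6/1)·log₁₀(4.25/133) = -92.1 mV
E_Cl⁻ = (61.6/-1)·log₁₀(99.5/22.2) = -40.1 mV
E_Na⁺ = (61.6/1)·log₁₀(151/23.5) = 49.8 mV
Vm = (Σ gᵢEᵢ)/(Σ gᵢ) = (21·-92.1 + 8·-40.1 + 3.8·49.8) / (21 + 8 + 3.8)
= -2065.66 / 32.8 = -62.98 mV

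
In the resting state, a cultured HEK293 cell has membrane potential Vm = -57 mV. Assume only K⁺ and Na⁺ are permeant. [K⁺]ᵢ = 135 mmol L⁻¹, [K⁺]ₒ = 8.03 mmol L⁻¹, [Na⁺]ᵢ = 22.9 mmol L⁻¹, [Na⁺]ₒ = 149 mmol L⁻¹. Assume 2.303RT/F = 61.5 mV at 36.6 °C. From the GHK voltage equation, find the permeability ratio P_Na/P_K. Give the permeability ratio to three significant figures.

0.0543

Let α = P_Na/P_K. GHK: Vm = 61.5·log₁₀[(Kₒ + α·Naₒ)/(Kᵢ + α·Naᵢ)].
10^(Vm/61.5) = 10^(-57.0/61.5) = 0.11835
So 0.11835·(Kᵢ + α·Naᵢ) = Kₒ + α·Naₒ → α = (0.11835·135.0 − 8.03) / (149.0 − 0.11835·22.9)
α = (15.98 − 8.03) / (149.0 − 2.71) = 7.947/146.3 = 0.05433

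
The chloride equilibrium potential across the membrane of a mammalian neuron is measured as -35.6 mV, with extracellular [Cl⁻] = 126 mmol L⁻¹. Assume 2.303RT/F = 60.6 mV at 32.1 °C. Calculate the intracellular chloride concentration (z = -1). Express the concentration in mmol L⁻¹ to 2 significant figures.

Nernst: E = (60.6/-1) · log₁₀([out]/[in]), so log₁₀([out]/[in]) = -35.6 × -1 / 60.6 = 0.5875.
[out]/[in] = 10^(0.5875) = 3.868.
[in] = 126 / 3.868 = 32.58 mmol L⁻¹.

33 mmol L⁻¹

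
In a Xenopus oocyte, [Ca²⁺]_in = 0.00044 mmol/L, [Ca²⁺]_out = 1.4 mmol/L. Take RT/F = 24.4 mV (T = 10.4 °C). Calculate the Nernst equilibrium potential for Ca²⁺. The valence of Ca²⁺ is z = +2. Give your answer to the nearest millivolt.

E = (24.4/z) · ln([Ca²⁺]_out/[Ca²⁺]_in) with z = +2.
= (24.4/2) · ln(1.4/0.00044) = 12.20 · ln(3182)
= 12.20 · (8.0652) = 98.40 mV

98 mV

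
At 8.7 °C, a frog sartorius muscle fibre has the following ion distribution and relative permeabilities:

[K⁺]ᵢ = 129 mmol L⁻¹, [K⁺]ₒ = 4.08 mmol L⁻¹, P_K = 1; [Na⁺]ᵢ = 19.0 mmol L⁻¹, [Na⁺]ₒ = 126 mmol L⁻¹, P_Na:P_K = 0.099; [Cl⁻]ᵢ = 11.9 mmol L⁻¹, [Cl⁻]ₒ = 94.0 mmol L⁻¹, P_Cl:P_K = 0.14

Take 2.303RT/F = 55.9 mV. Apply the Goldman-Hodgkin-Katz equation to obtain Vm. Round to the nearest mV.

Vm = 55.9 · log₁₀[(Σ P·[cation]ₒ + Σ P·[anion]ᵢ) / (Σ P·[cation]ᵢ + Σ P·[anion]ₒ)]
Numerator = 1×4.08 + 0.099×126 + 0.14×11.9 = 18.22
Denominator = 1×129 + 0.099×19.0 + 0.14×94.0 = 144
Vm = 55.9 · log₁₀(0.12649) = 55.9 × (-0.8979) = -50.19 mV

-50 mV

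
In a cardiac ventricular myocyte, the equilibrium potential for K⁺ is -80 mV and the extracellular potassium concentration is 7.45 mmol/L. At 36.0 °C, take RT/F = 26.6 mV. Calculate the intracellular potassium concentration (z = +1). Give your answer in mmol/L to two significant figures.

150 mmol/L

Nernst: E = (26.6/1) · ln([out]/[in]), so ln([out]/[in]) = -80.0 × 1 / 26.6 = -3.0075.
[out]/[in] = e^(-3.0075) = 0.04941.
[in] = 7.45 / 0.04941 = 150.8 mmol/L.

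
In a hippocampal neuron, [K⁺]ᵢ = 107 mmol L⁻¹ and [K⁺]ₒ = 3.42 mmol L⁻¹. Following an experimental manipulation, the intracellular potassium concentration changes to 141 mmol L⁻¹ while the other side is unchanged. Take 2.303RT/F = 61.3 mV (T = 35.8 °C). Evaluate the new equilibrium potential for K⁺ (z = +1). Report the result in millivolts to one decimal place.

-99.0 mV

After the shift: [K⁺]_out = 3.42, [K⁺]_in = 141 mmol L⁻¹.
E_new = (61.3/1)·log₁₀(3.42/141) = 61.30 · (-1.6152) = -99.01 mV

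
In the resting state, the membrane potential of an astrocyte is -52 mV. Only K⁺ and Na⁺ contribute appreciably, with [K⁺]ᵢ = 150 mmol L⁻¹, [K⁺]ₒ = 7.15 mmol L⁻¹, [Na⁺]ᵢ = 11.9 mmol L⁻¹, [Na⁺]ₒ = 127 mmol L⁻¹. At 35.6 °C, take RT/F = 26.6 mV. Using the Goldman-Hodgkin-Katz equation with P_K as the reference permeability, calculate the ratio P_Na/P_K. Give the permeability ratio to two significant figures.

0.11

Let α = P_Na/P_K. GHK: Vm = 26.6·ln[(Kₒ + α·Naₒ)/(Kᵢ + α·Naᵢ)].
e^(Vm/26.6) = e^(-52.0/26.6) = 0.14158
So 0.14158·(Kᵢ + α·Naᵢ) = Kₒ + α·Naₒ → α = (0.14158·150.0 − 7.15) / (127.0 − 0.14158·11.9)
α = (21.24 − 7.15) / (127.0 − 1.685) = 14.09/125.3 = 0.1124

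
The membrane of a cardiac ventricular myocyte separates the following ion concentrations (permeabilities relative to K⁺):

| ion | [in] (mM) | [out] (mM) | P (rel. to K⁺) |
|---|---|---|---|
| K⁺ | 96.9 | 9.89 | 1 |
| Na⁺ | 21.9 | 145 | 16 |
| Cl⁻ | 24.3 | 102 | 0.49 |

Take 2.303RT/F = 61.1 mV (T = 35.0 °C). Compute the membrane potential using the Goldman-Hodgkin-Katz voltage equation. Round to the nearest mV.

41 mV

Vm = 61.1 · log₁₀[(Σ P·[cation]ₒ + Σ P·[anion]ᵢ) / (Σ P·[cation]ᵢ + Σ P·[anion]ₒ)]
Numerator = 1×9.89 + 16×145 + 0.49×24.3 = 2342
Denominator = 1×96.9 + 16×21.9 + 0.49×102 = 497.3
Vm = 61.1 · log₁₀(4.7092) = 61.1 × (0.6729) = 41.12 mV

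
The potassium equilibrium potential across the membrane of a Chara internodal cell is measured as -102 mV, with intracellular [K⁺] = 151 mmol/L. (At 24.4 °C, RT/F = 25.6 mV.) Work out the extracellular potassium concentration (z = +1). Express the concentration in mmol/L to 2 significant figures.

Nernst: E = (25.6/1) · ln([out]/[in]), so ln([out]/[in]) = -102.0 × 1 / 25.6 = -3.9844.
[out]/[in] = e^(-3.9844) = 0.0186.
[out] = 0.0186 × 151 = 2.809 mmol/L.

2.8 mmol/L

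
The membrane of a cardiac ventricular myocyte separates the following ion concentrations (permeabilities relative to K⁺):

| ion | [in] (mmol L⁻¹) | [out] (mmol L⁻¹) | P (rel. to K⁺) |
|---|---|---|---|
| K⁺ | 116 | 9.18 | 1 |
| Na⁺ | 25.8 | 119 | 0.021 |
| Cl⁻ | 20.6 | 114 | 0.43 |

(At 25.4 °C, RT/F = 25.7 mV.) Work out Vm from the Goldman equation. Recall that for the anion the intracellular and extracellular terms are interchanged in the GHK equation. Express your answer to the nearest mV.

Vm = 25.7 · ln[(Σ P·[cation]ₒ + Σ P·[anion]ᵢ) / (Σ P·[cation]ᵢ + Σ P·[anion]ₒ)]
Numerator = 1×9.18 + 0.021×119 + 0.43×20.6 = 20.54
Denominator = 1×116 + 0.021×25.8 + 0.43×114 = 165.6
Vm = 25.7 · ln(0.12404) = 25.7 × (-2.0871) = -53.64 mV

-54 mV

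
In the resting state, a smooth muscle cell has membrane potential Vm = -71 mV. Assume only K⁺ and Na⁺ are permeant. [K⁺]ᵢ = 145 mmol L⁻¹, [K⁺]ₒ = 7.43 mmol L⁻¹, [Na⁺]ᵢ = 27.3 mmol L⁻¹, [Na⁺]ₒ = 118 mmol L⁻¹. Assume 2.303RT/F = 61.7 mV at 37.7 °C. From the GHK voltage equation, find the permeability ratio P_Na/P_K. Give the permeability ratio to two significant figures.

0.024

Let α = P_Na/P_K. GHK: Vm = 61.7·log₁₀[(Kₒ + α·Naₒ)/(Kᵢ + α·Naᵢ)].
10^(Vm/61.7) = 10^(-71.0/61.7) = 0.070676
So 0.070676·(Kᵢ + α·Naᵢ) = Kₒ + α·Naₒ → α = (0.070676·145.0 − 7.43) / (118.0 − 0.070676·27.3)
α = (10.25 − 7.43) / (118.0 − 1.929) = 2.818/116.1 = 0.02428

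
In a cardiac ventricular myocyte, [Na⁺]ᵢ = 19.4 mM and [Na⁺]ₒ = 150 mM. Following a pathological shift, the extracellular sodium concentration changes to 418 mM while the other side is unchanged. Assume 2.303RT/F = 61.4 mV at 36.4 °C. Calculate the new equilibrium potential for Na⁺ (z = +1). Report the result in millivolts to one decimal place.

81.9 mV

After the shift: [Na⁺]_out = 418, [Na⁺]_in = 19.4 mM.
E_new = (61.4/1)·log₁₀(418/19.4) = 61.40 · (1.3334) = 81.87 mV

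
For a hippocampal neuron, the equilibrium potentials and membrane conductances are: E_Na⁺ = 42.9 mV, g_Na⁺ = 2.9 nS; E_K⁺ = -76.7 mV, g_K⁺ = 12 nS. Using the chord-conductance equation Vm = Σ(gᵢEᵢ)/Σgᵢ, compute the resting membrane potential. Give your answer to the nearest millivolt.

-53 mV

Σ gᵢEᵢ = 2.9·(42.9) + 12·(-76.7) = -795.99
Σ gᵢ = 2.9 + 12 = 14.9
Vm = -795.99 / 14.9 = -53.42 mV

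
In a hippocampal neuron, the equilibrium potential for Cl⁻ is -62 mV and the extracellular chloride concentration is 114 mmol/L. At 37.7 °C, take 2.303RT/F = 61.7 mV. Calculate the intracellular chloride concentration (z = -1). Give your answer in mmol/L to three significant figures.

Nernst: E = (61.7/-1) · log₁₀([out]/[in]), so log₁₀([out]/[in]) = -62.0 × -1 / 61.7 = 1.0049.
[out]/[in] = 10^(1.0049) = 10.11.
[in] = 114 / 10.11 = 11.27 mmol/L.

11.3 mmol/L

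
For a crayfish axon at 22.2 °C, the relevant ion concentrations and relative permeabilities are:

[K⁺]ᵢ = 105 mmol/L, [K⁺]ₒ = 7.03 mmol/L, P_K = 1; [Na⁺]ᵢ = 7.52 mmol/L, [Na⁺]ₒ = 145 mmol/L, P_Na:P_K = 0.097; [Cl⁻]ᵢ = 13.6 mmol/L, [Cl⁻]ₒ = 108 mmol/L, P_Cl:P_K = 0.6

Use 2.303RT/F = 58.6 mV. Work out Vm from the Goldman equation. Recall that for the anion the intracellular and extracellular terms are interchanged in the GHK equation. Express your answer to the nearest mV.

-45 mV

Vm = 58.6 · log₁₀[(Σ P·[cation]ₒ + Σ P·[anion]ᵢ) / (Σ P·[cation]ᵢ + Σ P·[anion]ₒ)]
Numerator = 1×7.03 + 0.097×145 + 0.6×13.6 = 29.26
Denominator = 1×105 + 0.097×7.52 + 0.6×108 = 170.5
Vm = 58.6 · log₁₀(0.17155) = 58.6 × (-0.7656) = -44.86 mV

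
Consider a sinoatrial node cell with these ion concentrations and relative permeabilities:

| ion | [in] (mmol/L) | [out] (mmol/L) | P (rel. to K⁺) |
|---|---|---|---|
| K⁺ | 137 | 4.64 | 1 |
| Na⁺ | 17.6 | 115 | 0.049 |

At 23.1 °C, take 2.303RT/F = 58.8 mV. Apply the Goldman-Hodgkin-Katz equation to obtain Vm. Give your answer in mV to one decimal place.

-66.3 mV

Vm = 58.8 · log₁₀[(Σ P·[cation]ₒ + Σ P·[anion]ᵢ) / (Σ P·[cation]ᵢ + Σ P·[anion]ₒ)]
Numerator = 1×4.64 + 0.049×115 = 10.27
Denominator = 1×137 + 0.049×17.6 = 137.9
Vm = 58.8 · log₁₀(0.074531) = 58.8 × (-1.1277) = -66.31 mV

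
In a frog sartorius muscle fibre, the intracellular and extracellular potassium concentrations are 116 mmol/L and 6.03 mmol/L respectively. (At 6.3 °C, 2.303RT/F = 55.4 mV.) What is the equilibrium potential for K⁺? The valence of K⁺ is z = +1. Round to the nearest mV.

-71 mV

E = (55.4/z) · log₁₀([K⁺]_out/[K⁺]_in) with z = +1.
= (55.4/1) · log₁₀(6.03/116) = 55.40 · log₁₀(0.05198)
= 55.40 · (-1.2841) = -71.14 mV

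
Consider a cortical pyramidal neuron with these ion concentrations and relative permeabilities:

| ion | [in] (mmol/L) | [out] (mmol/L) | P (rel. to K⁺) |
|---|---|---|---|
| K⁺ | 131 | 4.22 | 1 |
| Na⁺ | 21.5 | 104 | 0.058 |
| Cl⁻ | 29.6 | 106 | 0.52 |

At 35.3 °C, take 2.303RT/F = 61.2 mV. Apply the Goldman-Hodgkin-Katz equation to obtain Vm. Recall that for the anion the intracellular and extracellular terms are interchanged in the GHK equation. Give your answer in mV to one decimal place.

Vm = 61.2 · log₁₀[(Σ P·[cation]ₒ + Σ P·[anion]ᵢ) / (Σ P·[cation]ᵢ + Σ P·[anion]ₒ)]
Numerator = 1×4.22 + 0.058×104 + 0.52×29.6 = 25.64
Denominator = 1×131 + 0.058×21.5 + 0.52×106 = 187.4
Vm = 61.2 · log₁₀(0.13687) = 61.2 × (-0.8637) = -52.86 mV

-52.9 mV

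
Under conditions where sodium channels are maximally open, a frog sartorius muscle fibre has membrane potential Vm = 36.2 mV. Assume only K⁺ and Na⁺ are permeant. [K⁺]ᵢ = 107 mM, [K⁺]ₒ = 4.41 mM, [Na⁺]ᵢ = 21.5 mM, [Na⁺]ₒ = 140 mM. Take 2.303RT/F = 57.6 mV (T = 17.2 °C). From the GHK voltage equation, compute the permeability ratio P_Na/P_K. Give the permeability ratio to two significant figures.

Let α = P_Na/P_K. GHK: Vm = 57.6·log₁₀[(Kₒ + α·Naₒ)/(Kᵢ + α·Naᵢ)].
10^(Vm/57.6) = 10^(36.2/57.6) = 4.2508
So 4.2508·(Kᵢ + α·Naᵢ) = Kₒ + α·Naₒ → α = (4.2508·107.0 − 4.41) / (140.0 − 4.2508·21.5)
α = (454.8 − 4.41) / (140.0 − 91.39) = 450.4/48.61 = 9.267

9.3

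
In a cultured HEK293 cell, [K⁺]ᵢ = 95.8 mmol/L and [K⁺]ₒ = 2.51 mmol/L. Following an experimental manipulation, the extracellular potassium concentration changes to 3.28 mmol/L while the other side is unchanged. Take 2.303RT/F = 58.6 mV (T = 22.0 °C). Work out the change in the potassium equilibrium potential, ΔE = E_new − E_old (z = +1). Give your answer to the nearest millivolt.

7 mV

E_old = (58.6/1)·log₁₀(2.51/95.8) = -92.69 mV
E_new = (58.6/1)·log₁₀(3.28/95.8) = -85.88 mV
ΔE = -85.88 − (-92.69) = 6.81 mV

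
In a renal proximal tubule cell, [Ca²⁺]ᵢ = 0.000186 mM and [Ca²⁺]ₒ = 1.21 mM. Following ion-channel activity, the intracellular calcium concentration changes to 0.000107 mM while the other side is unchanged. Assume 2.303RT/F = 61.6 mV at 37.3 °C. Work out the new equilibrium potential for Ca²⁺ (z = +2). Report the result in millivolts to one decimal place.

124.8 mV

After the shift: [Ca²⁺]_out = 1.21, [Ca²⁺]_in = 0.000107 mM.
E_new = (61.6/2)·log₁₀(1.21/0.000107) = 30.80 · (4.0534) = 124.84 mV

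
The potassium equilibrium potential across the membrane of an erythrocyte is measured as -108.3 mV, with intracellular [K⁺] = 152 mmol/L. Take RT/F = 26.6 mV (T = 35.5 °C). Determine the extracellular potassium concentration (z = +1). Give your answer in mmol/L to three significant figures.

Nernst: E = (26.6/1) · ln([out]/[in]), so ln([out]/[in]) = -108.3 × 1 / 26.6 = -4.0714.
[out]/[in] = e^(-4.0714) = 0.01705.
[out] = 0.01705 × 152 = 2.592 mmol/L.

2.59 mmol/L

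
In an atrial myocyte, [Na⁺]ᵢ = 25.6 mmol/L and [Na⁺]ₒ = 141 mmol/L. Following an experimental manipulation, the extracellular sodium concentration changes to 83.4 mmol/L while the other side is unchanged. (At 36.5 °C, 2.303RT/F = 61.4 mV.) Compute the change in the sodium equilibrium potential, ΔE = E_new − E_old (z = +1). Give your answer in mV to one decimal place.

E_old = (61.4/1)·log₁₀(141/25.6) = 45.50 mV
E_new = (61.4/1)·log₁₀(83.4/25.6) = 31.49 mV
ΔE = 31.49 − (45.50) = -14.00 mV

-14.0 mV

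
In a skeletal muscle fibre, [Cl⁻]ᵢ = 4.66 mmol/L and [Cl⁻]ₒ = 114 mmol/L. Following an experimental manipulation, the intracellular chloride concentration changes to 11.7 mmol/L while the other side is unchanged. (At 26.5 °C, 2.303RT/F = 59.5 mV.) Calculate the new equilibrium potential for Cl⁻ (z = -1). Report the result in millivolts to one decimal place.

After the shift: [Cl⁻]_out = 114, [Cl⁻]_in = 11.7 mmol/L.
E_new = (59.5/-1)·log₁₀(114/11.7) = -59.50 · (0.9887) = -58.83 mV

-58.8 mV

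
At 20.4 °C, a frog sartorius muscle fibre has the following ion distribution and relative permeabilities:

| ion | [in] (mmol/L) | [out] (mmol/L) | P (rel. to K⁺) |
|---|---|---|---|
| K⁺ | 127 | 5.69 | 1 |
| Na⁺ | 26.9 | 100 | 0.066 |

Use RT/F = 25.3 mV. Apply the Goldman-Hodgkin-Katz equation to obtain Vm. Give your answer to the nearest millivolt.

Vm = 25.3 · ln[(Σ P·[cation]ₒ + Σ P·[anion]ᵢ) / (Σ P·[cation]ᵢ + Σ P·[anion]ₒ)]
Numerator = 1×5.69 + 0.066×100 = 12.29
Denominator = 1×127 + 0.066×26.9 = 128.8
Vm = 25.3 · ln(0.095437) = 25.3 × (-2.3493) = -59.44 mV

-59 mV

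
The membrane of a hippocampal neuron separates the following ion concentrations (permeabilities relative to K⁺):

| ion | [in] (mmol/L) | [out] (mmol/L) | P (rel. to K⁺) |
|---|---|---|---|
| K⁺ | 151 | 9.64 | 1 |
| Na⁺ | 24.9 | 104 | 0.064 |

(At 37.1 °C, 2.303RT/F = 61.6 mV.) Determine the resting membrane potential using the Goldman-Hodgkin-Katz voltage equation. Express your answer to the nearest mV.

Vm = 61.6 · log₁₀[(Σ P·[cation]ₒ + Σ P·[anion]ᵢ) / (Σ P·[cation]ᵢ + Σ P·[anion]ₒ)]
Numerator = 1×9.64 + 0.064×104 = 16.3
Denominator = 1×151 + 0.064×24.9 = 152.6
Vm = 61.6 · log₁₀(0.10679) = 61.6 × (-0.9715) = -59.84 mV

-60 mV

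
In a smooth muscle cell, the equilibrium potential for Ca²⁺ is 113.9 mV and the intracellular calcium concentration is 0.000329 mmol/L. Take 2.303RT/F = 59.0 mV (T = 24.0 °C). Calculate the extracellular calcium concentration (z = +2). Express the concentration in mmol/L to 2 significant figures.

Nernst: E = (59.0/2) · log₁₀([out]/[in]), so log₁₀([out]/[in]) = 113.9 × 2 / 59.0 = 3.8610.
[out]/[in] = 10^(3.8610) = 7261.
[out] = 7261 × 0.000329 = 2.389 mmol/L.

2.4 mmol/L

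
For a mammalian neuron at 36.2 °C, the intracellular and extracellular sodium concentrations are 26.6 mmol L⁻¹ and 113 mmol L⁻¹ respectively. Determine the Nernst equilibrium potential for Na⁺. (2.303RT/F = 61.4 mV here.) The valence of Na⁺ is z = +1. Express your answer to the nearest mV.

E = (61.4/z) · log₁₀([Na⁺]_out/[Na⁺]_in) with z = +1.
= (61.4/1) · log₁₀(113/26.6) = 61.40 · log₁₀(4.248)
= 61.40 · (0.6282) = 38.57 mV

39 mV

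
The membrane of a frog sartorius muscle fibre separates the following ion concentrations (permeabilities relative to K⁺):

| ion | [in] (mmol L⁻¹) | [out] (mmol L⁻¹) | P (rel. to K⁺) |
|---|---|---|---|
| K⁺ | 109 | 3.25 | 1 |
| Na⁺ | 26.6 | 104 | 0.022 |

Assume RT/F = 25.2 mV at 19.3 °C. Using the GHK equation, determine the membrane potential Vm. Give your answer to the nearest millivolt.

-75 mV

Vm = 25.2 · ln[(Σ P·[cation]ₒ + Σ P·[anion]ᵢ) / (Σ P·[cation]ᵢ + Σ P·[anion]ₒ)]
Numerator = 1×3.25 + 0.022×104 = 5.538
Denominator = 1×109 + 0.022×26.6 = 109.6
Vm = 25.2 · ln(0.050536) = 25.2 × (-2.9851) = -75.22 mV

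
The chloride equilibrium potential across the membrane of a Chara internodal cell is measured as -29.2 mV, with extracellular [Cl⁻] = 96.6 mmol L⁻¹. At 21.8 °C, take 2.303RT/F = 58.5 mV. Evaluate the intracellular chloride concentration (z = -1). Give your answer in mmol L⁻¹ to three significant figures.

30.6 mmol L⁻¹

Nernst: E = (58.5/-1) · log₁₀([out]/[in]), so log₁₀([out]/[in]) = -29.2 × -1 / 58.5 = 0.4991.
[out]/[in] = 10^(0.4991) = 3.156.
[in] = 96.6 / 3.156 = 30.61 mmol L⁻¹.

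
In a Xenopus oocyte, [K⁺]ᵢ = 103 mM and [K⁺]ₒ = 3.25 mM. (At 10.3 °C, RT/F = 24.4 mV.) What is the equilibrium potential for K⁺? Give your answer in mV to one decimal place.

E = (24.4/z) · ln([K⁺]_out/[K⁺]_in) with z = +1.
= (24.4/1) · ln(3.25/103) = 24.40 · ln(0.03155)
= 24.40 · (-3.4561) = -84.33 mV

-84.3 mV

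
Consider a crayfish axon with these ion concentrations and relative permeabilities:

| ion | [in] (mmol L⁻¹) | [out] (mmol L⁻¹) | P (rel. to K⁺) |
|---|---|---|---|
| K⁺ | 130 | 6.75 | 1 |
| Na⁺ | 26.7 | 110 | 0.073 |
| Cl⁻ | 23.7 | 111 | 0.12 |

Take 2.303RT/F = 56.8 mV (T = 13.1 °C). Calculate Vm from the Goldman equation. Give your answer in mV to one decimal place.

-52.0 mV

Vm = 56.8 · log₁₀[(Σ P·[cation]ₒ + Σ P·[anion]ᵢ) / (Σ P·[cation]ᵢ + Σ P·[anion]ₒ)]
Numerator = 1×6.75 + 0.073×110 + 0.12×23.7 = 17.62
Denominator = 1×130 + 0.073×26.7 + 0.12×111 = 145.3
Vm = 56.8 · log₁₀(0.12132) = 56.8 × (-0.9161) = -52.03 mV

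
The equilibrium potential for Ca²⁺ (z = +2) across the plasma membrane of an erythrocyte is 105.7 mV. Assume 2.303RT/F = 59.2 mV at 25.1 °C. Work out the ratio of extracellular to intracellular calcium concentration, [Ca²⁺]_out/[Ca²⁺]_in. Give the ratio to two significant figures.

3700

log₁₀([out]/[in]) = E·z/(59.2) = 105.7 × 2 / 59.2 = 3.5709
[out]/[in] = 10^(3.5709) = 3723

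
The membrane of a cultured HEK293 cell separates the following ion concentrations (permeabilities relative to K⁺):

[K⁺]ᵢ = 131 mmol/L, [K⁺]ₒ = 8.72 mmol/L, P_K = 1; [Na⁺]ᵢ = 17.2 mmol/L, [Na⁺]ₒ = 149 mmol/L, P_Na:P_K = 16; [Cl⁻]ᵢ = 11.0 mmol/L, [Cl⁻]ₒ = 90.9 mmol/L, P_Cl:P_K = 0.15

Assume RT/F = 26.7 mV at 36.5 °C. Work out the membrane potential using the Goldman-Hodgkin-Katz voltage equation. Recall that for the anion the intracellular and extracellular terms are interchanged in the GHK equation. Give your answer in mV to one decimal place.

46.5 mV

Vm = 26.7 · ln[(Σ P·[cation]ₒ + Σ P·[anion]ᵢ) / (Σ P·[cation]ᵢ + Σ P·[anion]ₒ)]
Numerator = 1×8.72 + 16×149 + 0.15×11.0 = 2394
Denominator = 1×131 + 16×17.2 + 0.15×90.9 = 419.8
Vm = 26.7 · ln(5.7031) = 26.7 × (1.7410) = 46.49 mV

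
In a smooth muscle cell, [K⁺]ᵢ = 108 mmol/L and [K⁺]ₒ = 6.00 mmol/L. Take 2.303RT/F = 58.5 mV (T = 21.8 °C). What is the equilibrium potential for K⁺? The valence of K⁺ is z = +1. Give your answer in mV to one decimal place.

E = (58.5/z) · log₁₀([K⁺]_out/[K⁺]_in) with z = +1.
= (58.5/1) · log₁₀(6.00/108) = 58.50 · log₁₀(0.05556)
= 58.50 · (-1.2553) = -73.43 mV

-73.4 mV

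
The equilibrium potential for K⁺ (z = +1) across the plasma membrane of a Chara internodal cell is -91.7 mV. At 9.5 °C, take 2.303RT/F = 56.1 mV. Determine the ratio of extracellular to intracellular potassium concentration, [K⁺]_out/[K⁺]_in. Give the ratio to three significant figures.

log₁₀([out]/[in]) = E·z/(56.1) = -91.7 × 1 / 56.1 = -1.6346
[out]/[in] = 10^(-1.6346) = 0.0232

0.0232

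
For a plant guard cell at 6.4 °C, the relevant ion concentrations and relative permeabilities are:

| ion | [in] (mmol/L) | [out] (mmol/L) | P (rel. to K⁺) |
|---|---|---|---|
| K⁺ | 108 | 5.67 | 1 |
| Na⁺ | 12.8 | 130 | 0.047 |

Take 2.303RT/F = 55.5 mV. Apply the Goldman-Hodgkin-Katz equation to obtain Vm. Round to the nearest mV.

Vm = 55.5 · log₁₀[(Σ P·[cation]ₒ + Σ P·[anion]ᵢ) / (Σ P·[cation]ᵢ + Σ P·[anion]ₒ)]
Numerator = 1×5.67 + 0.047×130 = 11.78
Denominator = 1×108 + 0.047×12.8 = 108.6
Vm = 55.5 · log₁₀(0.10847) = 55.5 × (-0.9647) = -53.54 mV

-54 mV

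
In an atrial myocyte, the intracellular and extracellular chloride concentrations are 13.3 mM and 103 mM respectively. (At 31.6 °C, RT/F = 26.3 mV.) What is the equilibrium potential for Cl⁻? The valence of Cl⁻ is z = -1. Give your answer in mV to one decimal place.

-53.8 mV

E = (26.3/z) · ln([Cl⁻]_out/[Cl⁻]_in) with z = -1.
For an anion, dividing by z = -1 reverses the sign.
= (26.3/-1) · ln(103/13.3) = -26.30 · ln(7.744)
= -26.30 · (2.0470) = -53.84 mV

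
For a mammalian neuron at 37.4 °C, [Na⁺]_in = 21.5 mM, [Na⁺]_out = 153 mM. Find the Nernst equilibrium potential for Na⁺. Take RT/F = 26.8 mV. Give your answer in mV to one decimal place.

52.6 mV

E = (26.8/z) · ln([Na⁺]_out/[Na⁺]_in) with z = +1.
= (26.8/1) · ln(153/21.5) = 26.80 · ln(7.116)
= 26.80 · (1.9624) = 52.59 mV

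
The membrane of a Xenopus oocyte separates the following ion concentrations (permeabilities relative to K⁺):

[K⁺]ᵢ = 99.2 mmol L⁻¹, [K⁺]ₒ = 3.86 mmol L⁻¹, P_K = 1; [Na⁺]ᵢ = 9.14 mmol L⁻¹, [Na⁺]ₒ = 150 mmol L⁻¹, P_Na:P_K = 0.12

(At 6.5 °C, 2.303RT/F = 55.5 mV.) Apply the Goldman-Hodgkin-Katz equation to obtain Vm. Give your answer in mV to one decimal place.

Vm = 55.5 · log₁₀[(Σ P·[cation]ₒ + Σ P·[anion]ᵢ) / (Σ P·[cation]ᵢ + Σ P·[anion]ₒ)]
Numerator = 1×3.86 + 0.12×150 = 21.86
Denominator = 1×99.2 + 0.12×9.14 = 100.3
Vm = 55.5 · log₁₀(0.21795) = 55.5 × (-0.6616) = -36.72 mV

-36.7 mV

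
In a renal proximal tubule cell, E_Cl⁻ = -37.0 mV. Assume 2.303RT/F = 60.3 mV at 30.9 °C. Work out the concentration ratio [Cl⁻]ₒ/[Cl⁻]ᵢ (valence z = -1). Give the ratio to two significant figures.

log₁₀([out]/[in]) = E·z/(60.3) = -37.0 × -1 / 60.3 = 0.6136
[out]/[in] = 10^(0.6136) = 4.108

4.1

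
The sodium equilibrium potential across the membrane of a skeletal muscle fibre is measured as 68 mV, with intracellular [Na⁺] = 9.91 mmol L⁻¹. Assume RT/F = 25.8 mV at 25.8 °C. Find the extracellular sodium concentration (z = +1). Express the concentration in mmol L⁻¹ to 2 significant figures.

140 mmol L⁻¹

Nernst: E = (25.8/1) · ln([out]/[in]), so ln([out]/[in]) = 68.0 × 1 / 25.8 = 2.6357.
[out]/[in] = e^(2.6357) = 13.95.
[out] = 13.95 × 9.91 = 138.3 mmol L⁻¹.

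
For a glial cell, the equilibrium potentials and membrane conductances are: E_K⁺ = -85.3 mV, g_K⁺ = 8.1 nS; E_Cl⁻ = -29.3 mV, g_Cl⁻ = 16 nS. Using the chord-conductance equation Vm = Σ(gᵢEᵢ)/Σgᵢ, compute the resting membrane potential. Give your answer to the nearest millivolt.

-48 mV

Σ gᵢEᵢ = 8.1·(-85.3) + 16·(-29.3) = -1159.73
Σ gᵢ = 8.1 + 16 = 24.1
Vm = -1159.73 / 24.1 = -48.12 mV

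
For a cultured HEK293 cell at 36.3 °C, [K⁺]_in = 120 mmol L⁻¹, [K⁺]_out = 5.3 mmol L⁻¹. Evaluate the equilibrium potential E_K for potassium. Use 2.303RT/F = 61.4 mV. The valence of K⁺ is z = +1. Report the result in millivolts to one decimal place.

E = (61.4/z) · log₁₀([K⁺]_out/[K⁺]_in) with z = +1.
= (61.4/1) · log₁₀(5.3/120) = 61.40 · log₁₀(0.04417)
= 61.40 · (-1.3549) = -83.19 mV

-83.2 mV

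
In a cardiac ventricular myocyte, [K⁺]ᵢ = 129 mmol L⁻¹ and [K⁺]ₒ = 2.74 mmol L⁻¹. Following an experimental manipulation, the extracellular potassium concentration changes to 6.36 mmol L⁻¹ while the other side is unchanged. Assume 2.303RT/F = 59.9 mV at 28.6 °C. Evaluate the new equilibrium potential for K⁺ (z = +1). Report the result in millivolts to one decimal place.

-78.3 mV

After the shift: [K⁺]_out = 6.36, [K⁺]_in = 129 mmol L⁻¹.
E_new = (59.9/1)·log₁₀(6.36/129) = 59.90 · (-1.3071) = -78.30 mV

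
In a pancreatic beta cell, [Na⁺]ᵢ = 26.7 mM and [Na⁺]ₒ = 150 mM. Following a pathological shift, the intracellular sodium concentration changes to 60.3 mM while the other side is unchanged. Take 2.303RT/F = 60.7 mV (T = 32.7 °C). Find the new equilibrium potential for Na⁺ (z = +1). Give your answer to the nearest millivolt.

After the shift: [Na⁺]_out = 150, [Na⁺]_in = 60.3 mM.
E_new = (60.7/1)·log₁₀(150/60.3) = 60.70 · (0.3958) = 24.02 mV

24 mV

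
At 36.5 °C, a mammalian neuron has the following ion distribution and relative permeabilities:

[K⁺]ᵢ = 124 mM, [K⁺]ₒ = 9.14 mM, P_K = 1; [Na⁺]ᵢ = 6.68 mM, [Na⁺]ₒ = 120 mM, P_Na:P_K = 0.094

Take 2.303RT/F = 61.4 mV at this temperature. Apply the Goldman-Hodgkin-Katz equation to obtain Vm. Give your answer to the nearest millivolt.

Vm = 61.4 · log₁₀[(Σ P·[cation]ₒ + Σ P·[anion]ᵢ) / (Σ P·[cation]ᵢ + Σ P·[anion]ₒ)]
Numerator = 1×9.14 + 0.094×120 = 20.42
Denominator = 1×124 + 0.094×6.68 = 124.6
Vm = 61.4 · log₁₀(0.16385) = 61.4 × (-0.7856) = -48.23 mV

-48 mV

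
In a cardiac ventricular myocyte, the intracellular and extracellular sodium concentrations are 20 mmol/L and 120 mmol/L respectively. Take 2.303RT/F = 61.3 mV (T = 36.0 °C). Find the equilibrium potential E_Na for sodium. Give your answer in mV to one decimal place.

47.7 mV

E = (61.3/z) · log₁₀([Na⁺]_out/[Na⁺]_in) with z = +1.
= (61.3/1) · log₁₀(120/20) = 61.30 · log₁₀(6)
= 61.30 · (0.7782) = 47.70 mV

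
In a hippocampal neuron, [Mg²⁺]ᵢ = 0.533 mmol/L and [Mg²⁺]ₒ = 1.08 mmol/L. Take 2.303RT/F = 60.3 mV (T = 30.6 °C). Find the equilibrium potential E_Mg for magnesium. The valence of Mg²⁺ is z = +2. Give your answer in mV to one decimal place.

9.2 mV

E = (60.3/z) · log₁₀([Mg²⁺]_out/[Mg²⁺]_in) with z = +2.
= (60.3/2) · log₁₀(1.08/0.533) = 30.15 · log₁₀(2.026)
= 30.15 · (0.3067) = 9.25 mV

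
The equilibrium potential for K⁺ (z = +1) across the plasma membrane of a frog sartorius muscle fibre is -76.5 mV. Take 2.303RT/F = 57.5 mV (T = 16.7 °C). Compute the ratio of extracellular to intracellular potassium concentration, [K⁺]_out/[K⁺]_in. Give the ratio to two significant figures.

log₁₀([out]/[in]) = E·z/(57.5) = -76.5 × 1 / 57.5 = -1.3304
[out]/[in] = 10^(-1.3304) = 0.04673

0.047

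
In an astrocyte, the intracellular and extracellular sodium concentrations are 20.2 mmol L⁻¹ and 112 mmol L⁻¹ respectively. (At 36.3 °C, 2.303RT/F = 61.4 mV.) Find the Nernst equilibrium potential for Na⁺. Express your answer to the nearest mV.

E = (61.4/z) · log₁₀([Na⁺]_out/[Na⁺]_in) with z = +1.
= (61.4/1) · log₁₀(112/20.2) = 61.40 · log₁₀(5.545)
= 61.40 · (0.7439) = 45.67 mV

46 mV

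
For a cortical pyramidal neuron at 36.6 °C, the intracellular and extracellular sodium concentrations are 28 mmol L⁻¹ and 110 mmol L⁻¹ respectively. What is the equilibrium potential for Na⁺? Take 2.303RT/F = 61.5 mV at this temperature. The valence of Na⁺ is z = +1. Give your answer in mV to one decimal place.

E = (61.5/z) · log₁₀([Na⁺]_out/[Na⁺]_in) with z = +1.
= (61.5/1) · log₁₀(110/28) = 61.50 · log₁₀(3.929)
= 61.50 · (0.5942) = 36.55 mV

36.5 mV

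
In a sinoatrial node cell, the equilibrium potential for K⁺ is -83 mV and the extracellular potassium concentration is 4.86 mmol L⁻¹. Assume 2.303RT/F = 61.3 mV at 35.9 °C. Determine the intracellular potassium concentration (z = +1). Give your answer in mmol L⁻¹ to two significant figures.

110 mmol L⁻¹

Nernst: E = (61.3/1) · log₁₀([out]/[in]), so log₁₀([out]/[in]) = -83.0 × 1 / 61.3 = -1.3540.
[out]/[in] = 10^(-1.3540) = 0.04426.
[in] = 4.86 / 0.04426 = 109.8 mmol L⁻¹.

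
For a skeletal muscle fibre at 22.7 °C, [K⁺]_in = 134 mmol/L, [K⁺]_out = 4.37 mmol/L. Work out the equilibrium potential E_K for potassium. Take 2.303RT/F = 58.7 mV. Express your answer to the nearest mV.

E = (58.7/z) · log₁₀([K⁺]_out/[K⁺]_in) with z = +1.
= (58.7/1) · log₁₀(4.37/134) = 58.70 · log₁₀(0.03261)
= 58.70 · (-1.4866) = -87.26 mV

-87 mV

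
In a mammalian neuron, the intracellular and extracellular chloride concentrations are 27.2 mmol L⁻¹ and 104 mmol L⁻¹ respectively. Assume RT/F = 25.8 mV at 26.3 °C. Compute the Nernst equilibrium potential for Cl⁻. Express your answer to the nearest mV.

-35 mV

E = (25.8/z) · ln([Cl⁻]_out/[Cl⁻]_in) with z = -1.
For an anion, dividing by z = -1 reverses the sign.
= (25.8/-1) · ln(104/27.2) = -25.80 · ln(3.824)
= -25.80 · (1.3412) = -34.60 mV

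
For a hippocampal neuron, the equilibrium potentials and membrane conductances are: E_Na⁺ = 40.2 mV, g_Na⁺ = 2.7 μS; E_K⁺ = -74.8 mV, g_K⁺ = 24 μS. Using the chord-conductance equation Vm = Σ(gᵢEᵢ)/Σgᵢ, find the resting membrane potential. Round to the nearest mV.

Σ gᵢEᵢ = 2.7·(40.2) + 24·(-74.8) = -1686.66
Σ gᵢ = 2.7 + 24 = 26.7
Vm = -1686.66 / 26.7 = -63.17 mV

-63 mV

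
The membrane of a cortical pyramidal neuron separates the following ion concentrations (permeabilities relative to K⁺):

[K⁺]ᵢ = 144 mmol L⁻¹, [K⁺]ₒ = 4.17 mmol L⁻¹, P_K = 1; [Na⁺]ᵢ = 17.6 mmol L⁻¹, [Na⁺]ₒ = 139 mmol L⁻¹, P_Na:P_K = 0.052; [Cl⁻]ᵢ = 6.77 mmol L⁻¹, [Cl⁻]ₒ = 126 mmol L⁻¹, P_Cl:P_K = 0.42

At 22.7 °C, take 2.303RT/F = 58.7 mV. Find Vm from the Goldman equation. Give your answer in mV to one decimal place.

Vm = 58.7 · log₁₀[(Σ P·[cation]ₒ + Σ P·[anion]ᵢ) / (Σ P·[cation]ᵢ + Σ P·[anion]ₒ)]
Numerator = 1×4.17 + 0.052×139 + 0.42×6.77 = 14.24
Denominator = 1×144 + 0.052×17.6 + 0.42×126 = 197.8
Vm = 58.7 · log₁₀(0.071986) = 58.7 × (-1.1428) = -67.08 mV

-67.1 mV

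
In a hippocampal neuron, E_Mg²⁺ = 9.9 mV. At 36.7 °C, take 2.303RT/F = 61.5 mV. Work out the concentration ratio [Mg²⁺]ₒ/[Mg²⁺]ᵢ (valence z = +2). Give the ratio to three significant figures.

2.10

log₁₀([out]/[in]) = E·z/(61.5) = 9.9 × 2 / 61.5 = 0.3220
[out]/[in] = 10^(0.3220) = 2.099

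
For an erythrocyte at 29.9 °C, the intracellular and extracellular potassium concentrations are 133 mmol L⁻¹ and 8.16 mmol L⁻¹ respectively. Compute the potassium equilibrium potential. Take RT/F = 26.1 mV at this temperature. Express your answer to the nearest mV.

E = (26.1/z) · ln([K⁺]_out/[K⁺]_in) with z = +1.
= (26.1/1) · ln(8.16/133) = 26.10 · ln(0.06135)
= 26.10 · (-2.7911) = -72.85 mV

-73 mV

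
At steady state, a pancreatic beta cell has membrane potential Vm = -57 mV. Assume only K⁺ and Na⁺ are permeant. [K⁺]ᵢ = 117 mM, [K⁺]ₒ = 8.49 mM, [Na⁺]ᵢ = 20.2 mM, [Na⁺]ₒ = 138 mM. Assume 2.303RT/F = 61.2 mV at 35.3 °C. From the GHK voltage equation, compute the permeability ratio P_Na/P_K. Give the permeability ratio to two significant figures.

Let α = P_Na/P_K. GHK: Vm = 61.2·log₁₀[(Kₒ + α·Naₒ)/(Kᵢ + α·Naᵢ)].
10^(Vm/61.2) = 10^(-57.0/61.2) = 0.11712
So 0.11712·(Kᵢ + α·Naᵢ) = Kₒ + α·Naₒ → α = (0.11712·117.0 − 8.49) / (138.0 − 0.11712·20.2)
α = (13.7 − 8.49) / (138.0 − 2.366) = 5.213/135.6 = 0.03843

0.038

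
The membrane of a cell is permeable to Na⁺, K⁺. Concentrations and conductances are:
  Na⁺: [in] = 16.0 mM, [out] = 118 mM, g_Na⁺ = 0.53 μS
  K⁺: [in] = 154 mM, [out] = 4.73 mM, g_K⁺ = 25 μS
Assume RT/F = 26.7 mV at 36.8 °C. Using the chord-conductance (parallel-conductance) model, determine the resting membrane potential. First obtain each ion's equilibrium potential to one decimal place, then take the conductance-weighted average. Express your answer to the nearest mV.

-90 mV

E_Na⁺ = (26.7/1)·ln(118/16.0) = 53.3 mV
E_K⁺ = (26.7/1)·ln(4.73/154) = -93.0 mV
Vm = (Σ gᵢEᵢ)/(Σ gᵢ) = (0.53·53.3 + 25·-93.0) / (0.53 + 25)
= -2296.75 / 25.53 = -89.96 mV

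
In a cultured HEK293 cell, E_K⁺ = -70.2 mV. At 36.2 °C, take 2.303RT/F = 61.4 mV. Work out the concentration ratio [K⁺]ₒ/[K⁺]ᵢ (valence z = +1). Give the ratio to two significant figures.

log₁₀([out]/[in]) = E·z/(61.4) = -70.2 × 1 / 61.4 = -1.1433
[out]/[in] = 10^(-1.1433) = 0.07189

0.072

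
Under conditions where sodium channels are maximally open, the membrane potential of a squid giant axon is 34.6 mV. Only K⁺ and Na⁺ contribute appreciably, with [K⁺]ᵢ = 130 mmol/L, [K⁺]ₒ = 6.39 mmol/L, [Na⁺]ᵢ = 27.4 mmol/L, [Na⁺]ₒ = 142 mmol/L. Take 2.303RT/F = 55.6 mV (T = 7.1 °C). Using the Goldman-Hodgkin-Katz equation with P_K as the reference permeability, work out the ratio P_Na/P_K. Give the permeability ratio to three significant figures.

19.8

Let α = P_Na/P_K. GHK: Vm = 55.6·log₁₀[(Kₒ + α·Naₒ)/(Kᵢ + α·Naᵢ)].
10^(Vm/55.6) = 10^(34.6/55.6) = 4.1909
So 4.1909·(Kᵢ + α·Naᵢ) = Kₒ + α·Naₒ → α = (4.1909·130.0 − 6.39) / (142.0 − 4.1909·27.4)
α = (544.8 − 6.39) / (142.0 − 114.8) = 538.4/27.17 = 19.82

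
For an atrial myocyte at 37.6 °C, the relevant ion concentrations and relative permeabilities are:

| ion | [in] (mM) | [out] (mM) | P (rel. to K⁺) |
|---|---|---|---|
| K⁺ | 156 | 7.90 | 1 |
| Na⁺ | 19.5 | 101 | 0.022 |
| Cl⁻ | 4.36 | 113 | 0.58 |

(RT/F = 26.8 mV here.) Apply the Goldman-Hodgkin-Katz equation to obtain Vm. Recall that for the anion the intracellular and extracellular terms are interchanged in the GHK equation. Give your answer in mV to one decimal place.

-76.8 mV

Vm = 26.8 · ln[(Σ P·[cation]ₒ + Σ P·[anion]ᵢ) / (Σ P·[cation]ᵢ + Σ P·[anion]ₒ)]
Numerator = 1×7.90 + 0.022×101 + 0.58×4.36 = 12.65
Denominator = 1×156 + 0.022×19.5 + 0.58×113 = 222
Vm = 26.8 · ln(0.056994) = 26.8 × (-2.8648) = -76.78 mV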